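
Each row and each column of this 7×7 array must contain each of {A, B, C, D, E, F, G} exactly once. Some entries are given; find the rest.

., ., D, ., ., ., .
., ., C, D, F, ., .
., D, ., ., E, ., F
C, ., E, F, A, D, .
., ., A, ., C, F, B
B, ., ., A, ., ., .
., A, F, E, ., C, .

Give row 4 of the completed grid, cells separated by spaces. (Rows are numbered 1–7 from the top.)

C B E F A D G

(r4,c7) = G
(r5,c4) = G
(r6,c3) = G
(r6,c5) = D
(r6,c6) = E
(r6,c7) = C
(r7,c7) = D
(r3,c3) = B
(r3,c4) = C
(r4,c2) = B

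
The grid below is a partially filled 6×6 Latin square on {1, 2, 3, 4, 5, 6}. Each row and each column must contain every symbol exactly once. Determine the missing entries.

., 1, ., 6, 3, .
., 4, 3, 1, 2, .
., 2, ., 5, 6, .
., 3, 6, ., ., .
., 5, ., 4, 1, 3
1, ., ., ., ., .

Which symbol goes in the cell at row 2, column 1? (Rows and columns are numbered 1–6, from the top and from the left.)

5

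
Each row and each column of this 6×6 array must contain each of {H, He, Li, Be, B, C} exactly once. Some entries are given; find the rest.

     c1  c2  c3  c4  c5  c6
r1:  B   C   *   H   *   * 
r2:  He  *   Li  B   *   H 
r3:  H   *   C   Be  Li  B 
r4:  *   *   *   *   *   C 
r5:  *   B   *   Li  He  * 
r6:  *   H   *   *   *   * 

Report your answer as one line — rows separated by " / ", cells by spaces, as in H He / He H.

B C He H Be Li / He Be Li B C H / H He C Be Li B / Be Li B He H C / C B H Li He Be / Li H Be C B He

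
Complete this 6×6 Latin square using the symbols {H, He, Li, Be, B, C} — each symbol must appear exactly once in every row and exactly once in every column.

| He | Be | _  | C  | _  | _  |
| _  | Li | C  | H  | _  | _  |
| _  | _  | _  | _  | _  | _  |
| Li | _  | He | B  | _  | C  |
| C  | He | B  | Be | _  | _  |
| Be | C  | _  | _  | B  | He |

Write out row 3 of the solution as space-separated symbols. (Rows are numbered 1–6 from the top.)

H B Be He C Li

At row 2, column 1: row 2 has {H,Li,C}; column 1 has {He,Li,Be,C}; that leaves B.
At row 2, column 6: row 2 has {H,Li,B,C}; column 6 has {He,C}; that leaves Be.
At row 3, column 1: row 3 is empty so far; column 1 has {He,Li,Be,B,C}; that leaves H.
At row 3, column 2: row 3 has {H}; column 2 has {He,Li,Be,C}; that leaves B.
At row 3, column 6: row 3 has {H,B}; column 6 has {He,Be,C}; that leaves Li.
At row 4, column 2: row 4 has {He,Li,B,C}; column 2 has {He,Li,Be,B,C}; that leaves H.
At row 4, column 5: row 4 has {H,He,Li,B,C}; column 5 has {B}; that leaves Be.
At row 5, column 6: row 5 has {He,Be,B,C}; column 6 has {He,Li,Be,C}; that leaves H.
At row 6, column 4: row 6 has {He,Be,B,C}; column 4 has {H,Be,B,C}; that leaves Li.
At row 1, column 6: row 1 has {He,Be,C}; column 6 has {H,He,Li,Be,C}; that leaves B.
At row 2, column 5: row 2 has {H,Li,Be,B,C}; column 5 has {Be,B}; that leaves He.
At row 3, column 3: row 3 has {H,Li,B}; column 3 has {He,B,C}; that leaves Be.
At row 3, column 4: row 3 has {H,Li,Be,B}; column 4 has {H,Li,Be,B,C}; that leaves He.
At row 3, column 5: row 3 has {H,He,Li,Be,B}; column 5 has {He,Be,B}; that leaves C.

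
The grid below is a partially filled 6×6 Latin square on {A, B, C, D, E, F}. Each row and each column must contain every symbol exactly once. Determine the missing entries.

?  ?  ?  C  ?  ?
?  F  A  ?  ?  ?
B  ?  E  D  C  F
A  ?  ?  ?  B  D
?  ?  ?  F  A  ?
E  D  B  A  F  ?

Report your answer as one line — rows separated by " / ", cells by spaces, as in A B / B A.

At row 3, column 2: row 3 has {B,C,D,E,F}; column 2 has {D,F}; that leaves A.
At row 4, column 4: row 4 has {A,B,D}; column 4 has {A,C,D,F}; that leaves E.
At row 6, column 6: row 6 has {A,B,D,E,F}; column 6 has {D,F}; that leaves C.
At row 2, column 4: row 2 has {A,F}; column 4 has {A,C,D,E,F}; that leaves B.
At row 2, column 6: row 2 has {A,B,F}; column 6 has {C,D,F}; that leaves E.
At row 4, column 2: row 4 has {A,B,D,E}; column 2 has {A,D,F}; that leaves C.
At row 4, column 3: row 4 has {A,B,C,D,E}; column 3 has {A,B,E}; that leaves F.
At row 5, column 6: row 5 has {A,F}; column 6 has {C,D,E,F}; that leaves B.
At row 1, column 3: row 1 has {C}; column 3 has {A,B,E,F}; that leaves D.
At row 1, column 5: row 1 has {C,D}; column 5 has {A,B,C,F}; that leaves E.
At row 1, column 6: row 1 has {C,D,E}; column 6 has {B,C,D,E,F}; that leaves A.
At row 2, column 5: row 2 has {A,B,E,F}; column 5 has {A,B,C,E,F}; that leaves D.
At row 5, column 2: row 5 has {A,B,F}; column 2 has {A,C,D,F}; that leaves E.
At row 5, column 3: row 5 has {A,B,E,F}; column 3 has {A,B,D,E,F}; that leaves C.
At row 1, column 1: row 1 has {A,C,D,E}; column 1 has {A,B,E}; that leaves F.
At row 1, column 2: row 1 has {A,C,D,E,F}; column 2 has {A,C,D,E,F}; that leaves B.
At row 2, column 1: row 2 has {A,B,D,E,F}; column 1 has {A,B,E,F}; that leaves C.
At row 5, column 1: row 5 has {A,B,C,E,F}; column 1 has {A,B,C,E,F}; that leaves D.

F B D C E A / C F A B D E / B A E D C F / A C F E B D / D E C F A B / E D B A F C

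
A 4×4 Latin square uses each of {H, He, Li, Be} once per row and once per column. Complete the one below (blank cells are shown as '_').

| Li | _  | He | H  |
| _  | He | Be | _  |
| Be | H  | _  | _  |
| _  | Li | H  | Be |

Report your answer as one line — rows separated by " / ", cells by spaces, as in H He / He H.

Li Be He H / H He Be Li / Be H Li He / He Li H Be

(r1,c2) = Be
(r2,c1) = H
(r2,c4) = Li
(r3,c3) = Li
(r3,c4) = He
(r4,c1) = He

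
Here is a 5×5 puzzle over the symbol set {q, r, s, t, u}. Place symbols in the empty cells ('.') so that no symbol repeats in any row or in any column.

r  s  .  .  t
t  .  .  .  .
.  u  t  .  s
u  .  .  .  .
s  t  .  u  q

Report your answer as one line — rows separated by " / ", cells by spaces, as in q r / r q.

row 1 has {r,s,t}; column 4 has {u} — only q is left for (r1,c4).
row 3 has {s,t,u}; column 1 has {r,s,t,u} — only q is left for (r3,c1).
row 3 has {q,s,t,u}; column 4 has {q,u} — only r is left for (r3,c4).
row 4 has {u}; column 5 has {q,s,t} — only r is left for (r4,c5).
row 5 has {q,s,t,u}; column 3 has {t} — only r is left for (r5,c3).
row 1 has {q,r,s,t}; column 3 has {r,t} — only u is left for (r1,c3).
row 2 has {t}; column 4 has {q,r,u} — only s is left for (r2,c4).
row 2 has {s,t}; column 5 has {q,r,s,t} — only u is left for (r2,c5).
row 4 has {r,u}; column 2 has {s,t,u} — only q is left for (r4,c2).
row 4 has {q,r,u}; column 3 has {r,t,u} — only s is left for (r4,c3).
row 4 has {q,r,s,u}; column 4 has {q,r,s,u} — only t is left for (r4,c4).
row 2 has {s,t,u}; column 2 has {q,s,t,u} — only r is left for (r2,c2).
row 2 has {r,s,t,u}; column 3 has {r,s,t,u} — only q is left for (r2,c3).

r s u q t / t r q s u / q u t r s / u q s t r / s t r u q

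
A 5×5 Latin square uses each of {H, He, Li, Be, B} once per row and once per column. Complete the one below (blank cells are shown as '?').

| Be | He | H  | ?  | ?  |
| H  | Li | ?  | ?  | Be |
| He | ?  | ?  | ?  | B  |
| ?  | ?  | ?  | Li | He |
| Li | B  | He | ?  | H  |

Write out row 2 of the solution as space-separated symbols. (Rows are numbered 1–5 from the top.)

(r1,c4): row 1 has {H,He,Be}; column 4 has {Li}, so it must be B.
(r1,c5): row 1 has {H,He,Be,B}; column 5 has {H,He,Be,B}, so it must be Li.
(r2,c3): row 2 has {H,Li,Be}; column 3 has {H,He}, so it must be B.
(r2,c4): row 2 has {H,Li,Be,B}; column 4 has {Li,B}, so it must be He.

H Li B He Be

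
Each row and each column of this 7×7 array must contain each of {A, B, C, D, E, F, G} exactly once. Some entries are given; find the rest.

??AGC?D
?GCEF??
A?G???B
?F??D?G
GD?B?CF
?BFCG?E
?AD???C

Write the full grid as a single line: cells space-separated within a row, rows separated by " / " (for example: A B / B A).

F E A G C B D / B G C E F D A / A C G D E F B / C F B A D E G / G D E B A C F / D B F C G A E / E A D F B G C

(r1,c2) = E
(r2,c7) = A
(r3,c2) = C
(r3,c5) = E
(r4,c4) = A
(r5,c3) = E
(r5,c5) = A
(r6,c1) = D
(r6,c6) = A
(r7,c4) = F
(r7,c5) = B
(r2,c1) = B
(r2,c6) = D
(r3,c4) = D
(r3,c6) = F
(r4,c3) = B
(r4,c6) = E
(r7,c1) = E
(r7,c6) = G
(r1,c1) = F
(r1,c6) = B
(r4,c1) = C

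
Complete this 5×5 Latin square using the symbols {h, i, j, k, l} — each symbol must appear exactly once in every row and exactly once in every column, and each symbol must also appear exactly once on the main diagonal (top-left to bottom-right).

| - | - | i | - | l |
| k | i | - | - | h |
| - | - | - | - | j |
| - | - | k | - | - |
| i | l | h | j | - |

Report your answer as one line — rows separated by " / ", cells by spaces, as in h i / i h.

(r2,c4) = l
(r3,c3) = l
(r4,c4) = h
(r4,c5) = i
(r5,c5) = k
(r1,c1) = j
(r1,c4) = k
(r2,c3) = j
(r3,c1) = h
(r3,c2) = k
(r3,c4) = i
(r4,c1) = l
(r4,c2) = j
(r1,c2) = h

j h i k l / k i j l h / h k l i j / l j k h i / i l h j k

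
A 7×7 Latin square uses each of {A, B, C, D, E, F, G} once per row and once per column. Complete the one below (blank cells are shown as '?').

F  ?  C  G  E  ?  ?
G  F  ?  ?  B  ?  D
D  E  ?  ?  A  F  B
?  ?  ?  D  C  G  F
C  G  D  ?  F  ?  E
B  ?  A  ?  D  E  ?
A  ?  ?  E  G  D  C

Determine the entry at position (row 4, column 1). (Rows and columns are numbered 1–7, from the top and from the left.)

At row 1, column 7: row 1 has {C,E,F,G}; column 7 has {B,C,D,E,F}; that leaves A.
At row 2, column 3: row 2 has {B,D,F,G}; column 3 has {A,C,D}; that leaves E.
At row 3, column 3: row 3 has {A,B,D,E,F}; column 3 has {A,C,D,E}; that leaves G.
At row 3, column 4: row 3 has {A,B,D,E,F,G}; column 4 has {D,E,G}; that leaves C.
At row 4, column 1: row 4 has {C,D,F,G}; column 1 has {A,B,C,D,F,G}; that leaves E.

E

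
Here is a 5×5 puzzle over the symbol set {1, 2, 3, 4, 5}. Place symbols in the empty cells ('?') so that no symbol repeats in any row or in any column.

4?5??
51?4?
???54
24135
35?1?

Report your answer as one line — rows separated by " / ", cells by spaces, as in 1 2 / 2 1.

row 1 has {4,5}; column 4 has {1,3,4,5} — only 2 is left for (r1,c4).
row 3 has {4,5}; column 1 has {2,3,4,5} — only 1 is left for (r3,c1).
row 5 has {1,3,5}; column 5 has {4,5} — only 2 is left for (r5,c5).
row 1 has {2,4,5}; column 2 has {1,4,5} — only 3 is left for (r1,c2).
row 1 has {2,3,4,5}; column 5 has {2,4,5} — only 1 is left for (r1,c5).
row 2 has {1,4,5}; column 5 has {1,2,4,5} — only 3 is left for (r2,c5).
row 3 has {1,4,5}; column 2 has {1,3,4,5} — only 2 is left for (r3,c2).
row 3 has {1,2,4,5}; column 3 has {1,5} — only 3 is left for (r3,c3).
row 5 has {1,2,3,5}; column 3 has {1,3,5} — only 4 is left for (r5,c3).
row 2 has {1,3,4,5}; column 3 has {1,3,4,5} — only 2 is left for (r2,c3).

4 3 5 2 1 / 5 1 2 4 3 / 1 2 3 5 4 / 2 4 1 3 5 / 3 5 4 1 2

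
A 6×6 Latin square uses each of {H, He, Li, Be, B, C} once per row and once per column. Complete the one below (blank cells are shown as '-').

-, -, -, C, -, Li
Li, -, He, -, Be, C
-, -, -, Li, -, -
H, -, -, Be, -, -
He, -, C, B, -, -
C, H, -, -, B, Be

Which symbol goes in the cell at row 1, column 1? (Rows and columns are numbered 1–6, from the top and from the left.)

B

(r2,c2) = B
(r2,c4) = H
(r5,c6) = H
(r6,c3) = Li
(r6,c4) = He
(r4,c3) = B
(r4,c6) = He
(r5,c5) = Li
(r3,c6) = B
(r4,c5) = C
(r5,c2) = Be
(r1,c2) = He
(r1,c5) = H
(r3,c1) = Be
(r3,c2) = C
(r3,c3) = H
(r3,c5) = He
(r4,c2) = Li
(r1,c1) = B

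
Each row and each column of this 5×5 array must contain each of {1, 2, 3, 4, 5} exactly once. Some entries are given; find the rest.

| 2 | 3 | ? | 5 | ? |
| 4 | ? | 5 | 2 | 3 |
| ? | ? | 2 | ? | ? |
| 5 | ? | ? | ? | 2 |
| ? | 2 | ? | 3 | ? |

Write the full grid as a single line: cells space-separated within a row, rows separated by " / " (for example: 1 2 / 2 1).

At row 2, column 2: row 2 has {2,3,4,5}; column 2 has {2,3}; that leaves 1.
At row 4, column 2: row 4 has {2,5}; column 2 has {1,2,3}; that leaves 4.
At row 4, column 4: row 4 has {2,4,5}; column 4 has {2,3,5}; that leaves 1.
At row 5, column 1: row 5 has {2,3}; column 1 has {2,4,5}; that leaves 1.
At row 5, column 3: row 5 has {1,2,3}; column 3 has {2,5}; that leaves 4.
At row 5, column 5: row 5 has {1,2,3,4}; column 5 has {2,3}; that leaves 5.
At row 1, column 3: row 1 has {2,3,5}; column 3 has {2,4,5}; that leaves 1.
At row 1, column 5: row 1 has {1,2,3,5}; column 5 has {2,3,5}; that leaves 4.
At row 3, column 1: row 3 has {2}; column 1 has {1,2,4,5}; that leaves 3.
At row 3, column 2: row 3 has {2,3}; column 2 has {1,2,3,4}; that leaves 5.
At row 3, column 4: row 3 has {2,3,5}; column 4 has {1,2,3,5}; that leaves 4.
At row 3, column 5: row 3 has {2,3,4,5}; column 5 has {2,3,4,5}; that leaves 1.
At row 4, column 3: row 4 has {1,2,4,5}; column 3 has {1,2,4,5}; that leaves 3.

2 3 1 5 4 / 4 1 5 2 3 / 3 5 2 4 1 / 5 4 3 1 2 / 1 2 4 3 5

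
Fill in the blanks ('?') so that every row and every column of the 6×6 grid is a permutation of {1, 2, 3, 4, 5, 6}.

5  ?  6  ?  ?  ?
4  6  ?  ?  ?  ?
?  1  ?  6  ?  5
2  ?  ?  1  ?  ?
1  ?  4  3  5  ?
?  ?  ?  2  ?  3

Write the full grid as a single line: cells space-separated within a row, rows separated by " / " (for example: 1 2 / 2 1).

Cell (r1,c4): row 1 has {5,6}; column 4 has {1,2,3,6} → 4.
Cell (r2,c4): row 2 has {4,6}; column 4 has {1,2,3,4,6} → 5.
Cell (r3,c1): row 3 has {1,5,6}; column 1 has {1,2,4,5} → 3.
Cell (r3,c3): row 3 has {1,3,5,6}; column 3 has {4,6} → 2.
Cell (r3,c5): row 3 has {1,2,3,5,6}; column 5 has {5} → 4.
Cell (r5,c2): row 5 has {1,3,4,5}; column 2 has {1,6} → 2.
Cell (r5,c6): row 5 has {1,2,3,4,5}; column 6 has {3,5} → 6.
Cell (r6,c1): row 6 has {2,3}; column 1 has {1,2,3,4,5} → 6.
Cell (r6,c5): row 6 has {2,3,6}; column 5 has {4,5} → 1.
Cell (r1,c2): row 1 has {4,5,6}; column 2 has {1,2,6} → 3.
Cell (r1,c5): row 1 has {3,4,5,6}; column 5 has {1,4,5} → 2.
Cell (r1,c6): row 1 has {2,3,4,5,6}; column 6 has {3,5,6} → 1.
Cell (r2,c5): row 2 has {4,5,6}; column 5 has {1,2,4,5} → 3.
Cell (r2,c6): row 2 has {3,4,5,6}; column 6 has {1,3,5,6} → 2.
Cell (r4,c5): row 4 has {1,2}; column 5 has {1,2,3,4,5} → 6.
Cell (r4,c6): row 4 has {1,2,6}; column 6 has {1,2,3,5,6} → 4.
Cell (r6,c3): row 6 has {1,2,3,6}; column 3 has {2,4,6} → 5.
Cell (r2,c3): row 2 has {2,3,4,5,6}; column 3 has {2,4,5,6} → 1.
Cell (r4,c2): row 4 has {1,2,4,6}; column 2 has {1,2,3,6} → 5.
Cell (r4,c3): row 4 has {1,2,4,5,6}; column 3 has {1,2,4,5,6} → 3.
Cell (r6,c2): row 6 has {1,2,3,5,6}; column 2 has {1,2,3,5,6} → 4.

5 3 6 4 2 1 / 4 6 1 5 3 2 / 3 1 2 6 4 5 / 2 5 3 1 6 4 / 1 2 4 3 5 6 / 6 4 5 2 1 3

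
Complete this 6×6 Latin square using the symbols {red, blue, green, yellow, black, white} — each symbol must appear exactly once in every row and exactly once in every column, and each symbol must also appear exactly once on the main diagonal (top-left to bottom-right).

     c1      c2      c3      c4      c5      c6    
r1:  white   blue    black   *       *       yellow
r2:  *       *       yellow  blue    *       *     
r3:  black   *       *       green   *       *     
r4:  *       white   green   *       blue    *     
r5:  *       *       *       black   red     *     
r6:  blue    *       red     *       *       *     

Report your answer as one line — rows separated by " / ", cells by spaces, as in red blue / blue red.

white blue black red green yellow / green black yellow blue white red / black red blue green yellow white / red white green yellow blue black / yellow green white black red blue / blue yellow red white black green

At row 1, column 4: row 1 has {blue,yellow,black,white}; column 4 has {blue,green,black}; that leaves red.
At row 1, column 5: row 1 has {red,blue,yellow,black,white}; column 5 has {red,blue}; that leaves green.
At row 3, column 3: row 3 has {green,black}; column 3 has {red,green,yellow,black}; the diagonal has {red,white}; that leaves blue.
At row 4, column 4: row 4 has {blue,green,white}; column 4 has {red,blue,green,black}; the diagonal has {red,blue,white}; that leaves yellow.
At row 5, column 3: row 5 has {red,black}; column 3 has {red,blue,green,yellow,black}; that leaves white.
At row 6, column 4: row 6 has {red,blue}; column 4 has {red,blue,green,yellow,black}; that leaves white.
At row 4, column 1: row 4 has {blue,green,yellow,white}; column 1 has {blue,black,white}; that leaves red.
At row 4, column 6: row 4 has {red,blue,green,yellow,white}; column 6 has {yellow}; that leaves black.
At row 6, column 6: row 6 has {red,blue,white}; column 6 has {yellow,black}; the diagonal has {red,blue,yellow,white}; that leaves green.
At row 2, column 1: row 2 has {blue,yellow}; column 1 has {red,blue,black,white}; that leaves green.
At row 2, column 2: row 2 has {blue,green,yellow}; column 2 has {blue,white}; the diagonal has {red,blue,green,yellow,white}; that leaves black.
At row 2, column 5: row 2 has {blue,green,yellow,black}; column 5 has {red,blue,green}; that leaves white.
At row 2, column 6: row 2 has {blue,green,yellow,black,white}; column 6 has {green,yellow,black}; that leaves red.
At row 3, column 5: row 3 has {blue,green,black}; column 5 has {red,blue,green,white}; that leaves yellow.
At row 3, column 6: row 3 has {blue,green,yellow,black}; column 6 has {red,green,yellow,black}; that leaves white.
At row 5, column 1: row 5 has {red,black,white}; column 1 has {red,blue,green,black,white}; that leaves yellow.
At row 5, column 2: row 5 has {red,yellow,black,white}; column 2 has {blue,black,white}; that leaves green.
At row 5, column 6: row 5 has {red,green,yellow,black,white}; column 6 has {red,green,yellow,black,white}; that leaves blue.
At row 6, column 2: row 6 has {red,blue,green,white}; column 2 has {blue,green,black,white}; that leaves yellow.
At row 6, column 5: row 6 has {red,blue,green,yellow,white}; column 5 has {red,blue,green,yellow,white}; that leaves black.
At row 3, column 2: row 3 has {blue,green,yellow,black,white}; column 2 has {blue,green,yellow,black,white}; that leaves red.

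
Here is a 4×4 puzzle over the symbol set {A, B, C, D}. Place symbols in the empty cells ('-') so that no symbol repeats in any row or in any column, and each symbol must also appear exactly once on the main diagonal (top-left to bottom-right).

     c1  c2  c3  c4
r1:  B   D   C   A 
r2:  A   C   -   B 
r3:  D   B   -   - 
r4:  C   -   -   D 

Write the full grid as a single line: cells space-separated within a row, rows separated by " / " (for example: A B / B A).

B D C A / A C D B / D B A C / C A B D

(r2,c3): row 2 has {A,B,C}; column 3 has {C}, so it must be D.
(r3,c3): row 3 has {B,D}; column 3 has {C,D}; the diagonal has {B,C,D}, so it must be A.
(r3,c4): row 3 has {A,B,D}; column 4 has {A,B,D}, so it must be C.
(r4,c2): row 4 has {C,D}; column 2 has {B,C,D}, so it must be A.
(r4,c3): row 4 has {A,C,D}; column 3 has {A,C,D}, so it must be B.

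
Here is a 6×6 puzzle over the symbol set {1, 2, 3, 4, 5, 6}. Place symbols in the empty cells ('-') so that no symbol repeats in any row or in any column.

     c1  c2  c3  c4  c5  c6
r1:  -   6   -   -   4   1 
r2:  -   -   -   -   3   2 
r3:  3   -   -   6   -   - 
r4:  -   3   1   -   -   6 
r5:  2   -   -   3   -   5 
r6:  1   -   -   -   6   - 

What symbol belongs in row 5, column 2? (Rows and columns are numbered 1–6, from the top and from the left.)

(r1,c1) = 5
(r1,c4) = 2
(r3,c6) = 4
(r4,c1) = 4
(r4,c4) = 5
(r4,c5) = 2
(r5,c5) = 1
(r6,c4) = 4
(r6,c6) = 3
(r1,c3) = 3
(r2,c1) = 6
(r2,c4) = 1
(r3,c5) = 5
(r5,c2) = 4

4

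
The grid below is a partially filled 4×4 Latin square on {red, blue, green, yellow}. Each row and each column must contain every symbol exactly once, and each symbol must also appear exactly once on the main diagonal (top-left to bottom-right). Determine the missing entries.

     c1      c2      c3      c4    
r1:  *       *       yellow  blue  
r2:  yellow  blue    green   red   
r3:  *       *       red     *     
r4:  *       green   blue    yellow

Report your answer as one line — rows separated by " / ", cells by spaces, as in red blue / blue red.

green red yellow blue / yellow blue green red / blue yellow red green / red green blue yellow

(r1,c1) = green
(r1,c2) = red
(r3,c1) = blue
(r3,c2) = yellow
(r3,c4) = green
(r4,c1) = red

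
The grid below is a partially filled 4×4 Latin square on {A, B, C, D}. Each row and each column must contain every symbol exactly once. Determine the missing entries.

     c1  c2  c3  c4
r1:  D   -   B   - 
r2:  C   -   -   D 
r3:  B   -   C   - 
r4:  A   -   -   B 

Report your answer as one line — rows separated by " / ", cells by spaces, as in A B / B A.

At row 2, column 3: row 2 has {C,D}; column 3 has {B,C}; that leaves A.
At row 3, column 4: row 3 has {B,C}; column 4 has {B,D}; that leaves A.
At row 4, column 3: row 4 has {A,B}; column 3 has {A,B,C}; that leaves D.
At row 1, column 4: row 1 has {B,D}; column 4 has {A,B,D}; that leaves C.
At row 2, column 2: row 2 has {A,C,D}; column 2 is empty so far; that leaves B.
At row 3, column 2: row 3 has {A,B,C}; column 2 has {B}; that leaves D.
At row 4, column 2: row 4 has {A,B,D}; column 2 has {B,D}; that leaves C.
At row 1, column 2: row 1 has {B,C,D}; column 2 has {B,C,D}; that leaves A.

D A B C / C B A D / B D C A / A C D B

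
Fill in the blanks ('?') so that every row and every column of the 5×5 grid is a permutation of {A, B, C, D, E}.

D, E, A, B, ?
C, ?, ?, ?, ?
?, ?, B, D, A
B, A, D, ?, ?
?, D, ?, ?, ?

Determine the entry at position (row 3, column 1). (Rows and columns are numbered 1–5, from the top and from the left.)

E

(r1,c5): row 1 has {A,B,D,E}; column 5 has {A}, so it must be C.
(r2,c2): row 2 has {C}; column 2 has {A,D,E}, so it must be B.
(r2,c3): row 2 has {B,C}; column 3 has {A,B,D}, so it must be E.
(r2,c4): row 2 has {B,C,E}; column 4 has {B,D}, so it must be A.
(r2,c5): row 2 has {A,B,C,E}; column 5 has {A,C}, so it must be D.
(r3,c1): row 3 has {A,B,D}; column 1 has {B,C,D}, so it must be E.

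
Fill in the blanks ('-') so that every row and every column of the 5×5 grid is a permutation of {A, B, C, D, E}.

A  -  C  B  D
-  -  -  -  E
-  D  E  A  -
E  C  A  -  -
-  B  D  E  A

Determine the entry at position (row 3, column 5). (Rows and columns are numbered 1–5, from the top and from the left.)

C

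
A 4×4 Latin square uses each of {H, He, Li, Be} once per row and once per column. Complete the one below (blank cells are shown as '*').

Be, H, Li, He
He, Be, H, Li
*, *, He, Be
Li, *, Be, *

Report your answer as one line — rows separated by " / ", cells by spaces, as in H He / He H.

(r3,c1) = H
(r3,c2) = Li
(r4,c2) = He
(r4,c4) = H

Be H Li He / He Be H Li / H Li He Be / Li He Be H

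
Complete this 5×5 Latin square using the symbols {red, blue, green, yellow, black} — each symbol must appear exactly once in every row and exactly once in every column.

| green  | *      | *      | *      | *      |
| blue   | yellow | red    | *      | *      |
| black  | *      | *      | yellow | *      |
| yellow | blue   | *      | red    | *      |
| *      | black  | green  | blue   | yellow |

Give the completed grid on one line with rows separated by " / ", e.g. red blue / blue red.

green red yellow black blue / blue yellow red green black / black green blue yellow red / yellow blue black red green / red black green blue yellow

row 1 has {green}; column 2 has {blue,yellow,black} — only red is left for (r1,c2).
row 1 has {red,green}; column 4 has {red,blue,yellow} — only black is left for (r1,c4).
row 1 has {red,green,black}; column 5 has {yellow} — only blue is left for (r1,c5).
row 2 has {red,blue,yellow}; column 4 has {red,blue,yellow,black} — only green is left for (r2,c4).
row 2 has {red,blue,green,yellow}; column 5 has {blue,yellow} — only black is left for (r2,c5).
row 3 has {yellow,black}; column 2 has {red,blue,yellow,black} — only green is left for (r3,c2).
row 3 has {green,yellow,black}; column 3 has {red,green} — only blue is left for (r3,c3).
row 3 has {blue,green,yellow,black}; column 5 has {blue,yellow,black} — only red is left for (r3,c5).
row 4 has {red,blue,yellow}; column 3 has {red,blue,green} — only black is left for (r4,c3).
row 4 has {red,blue,yellow,black}; column 5 has {red,blue,yellow,black} — only green is left for (r4,c5).
row 5 has {blue,green,yellow,black}; column 1 has {blue,green,yellow,black} — only red is left for (r5,c1).
row 1 has {red,blue,green,black}; column 3 has {red,blue,green,black} — only yellow is left for (r1,c3).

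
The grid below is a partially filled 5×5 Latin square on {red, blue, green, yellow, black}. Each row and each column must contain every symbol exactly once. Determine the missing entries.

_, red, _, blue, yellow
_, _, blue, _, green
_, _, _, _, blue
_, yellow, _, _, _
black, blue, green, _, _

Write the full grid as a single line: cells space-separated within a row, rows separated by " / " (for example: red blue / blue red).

Cell (r1,c1): row 1 has {red,blue,yellow}; column 1 has {black} → green.
Cell (r1,c3): row 1 has {red,blue,green,yellow}; column 3 has {blue,green} → black.
Cell (r2,c2): row 2 has {blue,green}; column 2 has {red,blue,yellow} → black.
Cell (r3,c2): row 3 has {blue}; column 2 has {red,blue,yellow,black} → green.
Cell (r4,c3): row 4 has {yellow}; column 3 has {blue,green,black} → red.
Cell (r4,c5): row 4 has {red,yellow}; column 5 has {blue,green,yellow} → black.
Cell (r5,c5): row 5 has {blue,green,black}; column 5 has {blue,green,yellow,black} → red.
Cell (r3,c3): row 3 has {blue,green}; column 3 has {red,blue,green,black} → yellow.
Cell (r4,c1): row 4 has {red,yellow,black}; column 1 has {green,black} → blue.
Cell (r4,c4): row 4 has {red,blue,yellow,black}; column 4 has {blue} → green.
Cell (r5,c4): row 5 has {red,blue,green,black}; column 4 has {blue,green} → yellow.
Cell (r2,c4): row 2 has {blue,green,black}; column 4 has {blue,green,yellow} → red.
Cell (r3,c1): row 3 has {blue,green,yellow}; column 1 has {blue,green,black} → red.
Cell (r3,c4): row 3 has {red,blue,green,yellow}; column 4 has {red,blue,green,yellow} → black.
Cell (r2,c1): row 2 has {red,blue,green,black}; column 1 has {red,blue,green,black} → yellow.

green red black blue yellow / yellow black blue red green / red green yellow black blue / blue yellow red green black / black blue green yellow red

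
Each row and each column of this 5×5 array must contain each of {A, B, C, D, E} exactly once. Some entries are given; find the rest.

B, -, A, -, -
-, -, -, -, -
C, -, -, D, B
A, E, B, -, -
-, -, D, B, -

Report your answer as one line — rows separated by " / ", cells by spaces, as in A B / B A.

B D A E C / D B C A E / C A E D B / A E B C D / E C D B A

At row 3, column 2: row 3 has {B,C,D}; column 2 has {E}; that leaves A.
At row 3, column 3: row 3 has {A,B,C,D}; column 3 has {A,B,D}; that leaves E.
At row 4, column 4: row 4 has {A,B,E}; column 4 has {B,D}; that leaves C.
At row 4, column 5: row 4 has {A,B,C,E}; column 5 has {B}; that leaves D.
At row 5, column 1: row 5 has {B,D}; column 1 has {A,B,C}; that leaves E.
At row 5, column 2: row 5 has {B,D,E}; column 2 has {A,E}; that leaves C.
At row 5, column 5: row 5 has {B,C,D,E}; column 5 has {B,D}; that leaves A.
At row 1, column 2: row 1 has {A,B}; column 2 has {A,C,E}; that leaves D.
At row 1, column 4: row 1 has {A,B,D}; column 4 has {B,C,D}; that leaves E.
At row 1, column 5: row 1 has {A,B,D,E}; column 5 has {A,B,D}; that leaves C.
At row 2, column 1: row 2 is empty so far; column 1 has {A,B,C,E}; that leaves D.
At row 2, column 2: row 2 has {D}; column 2 has {A,C,D,E}; that leaves B.
At row 2, column 3: row 2 has {B,D}; column 3 has {A,B,D,E}; that leaves C.
At row 2, column 4: row 2 has {B,C,D}; column 4 has {B,C,D,E}; that leaves A.
At row 2, column 5: row 2 has {A,B,C,D}; column 5 has {A,B,C,D}; that leaves E.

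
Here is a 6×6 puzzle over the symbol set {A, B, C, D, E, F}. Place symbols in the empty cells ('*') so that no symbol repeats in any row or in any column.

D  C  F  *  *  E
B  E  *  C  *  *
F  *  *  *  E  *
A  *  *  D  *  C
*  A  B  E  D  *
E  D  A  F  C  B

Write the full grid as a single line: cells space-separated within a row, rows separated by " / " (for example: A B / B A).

D C F B A E / B E D C F A / F B C A E D / A F E D B C / C A B E D F / E D A F C B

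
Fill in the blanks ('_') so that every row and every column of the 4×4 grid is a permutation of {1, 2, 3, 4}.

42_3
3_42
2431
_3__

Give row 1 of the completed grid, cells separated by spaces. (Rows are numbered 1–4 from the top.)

4 2 1 3

(r1,c3) = 1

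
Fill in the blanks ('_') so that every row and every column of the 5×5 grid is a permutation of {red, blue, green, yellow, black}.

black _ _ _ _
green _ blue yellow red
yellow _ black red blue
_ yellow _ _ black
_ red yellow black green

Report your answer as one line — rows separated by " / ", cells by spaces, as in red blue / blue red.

black blue red green yellow / green black blue yellow red / yellow green black red blue / red yellow green blue black / blue red yellow black green

(r1,c5) = yellow
(r2,c2) = black
(r3,c2) = green
(r5,c1) = blue
(r1,c2) = blue
(r1,c4) = green
(r4,c1) = red
(r4,c3) = green
(r4,c4) = blue
(r1,c3) = red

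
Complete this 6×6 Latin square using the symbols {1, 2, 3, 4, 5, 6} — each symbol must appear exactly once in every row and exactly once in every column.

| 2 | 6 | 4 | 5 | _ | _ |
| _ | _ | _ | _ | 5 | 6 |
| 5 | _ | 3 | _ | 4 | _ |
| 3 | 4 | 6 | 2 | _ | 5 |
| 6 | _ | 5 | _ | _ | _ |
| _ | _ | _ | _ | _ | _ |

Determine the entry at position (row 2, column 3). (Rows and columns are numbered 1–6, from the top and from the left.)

Cell (r4,c5): row 4 has {2,3,4,5,6}; column 5 has {4,5} → 1.
Cell (r1,c5): row 1 has {2,4,5,6}; column 5 has {1,4,5} → 3.
Cell (r1,c6): row 1 has {2,3,4,5,6}; column 6 has {5,6} → 1.
Cell (r3,c6): row 3 has {3,4,5}; column 6 has {1,5,6} → 2.
Cell (r5,c5): row 5 has {5,6}; column 5 has {1,3,4,5} → 2.
Cell (r6,c5): row 6 is empty so far; column 5 has {1,2,3,4,5} → 6.
Cell (r3,c2): row 3 has {2,3,4,5}; column 2 has {4,6} → 1.
Cell (r3,c4): row 3 has {1,2,3,4,5}; column 4 has {2,5} → 6.
Cell (r5,c2): row 5 has {2,5,6}; column 2 has {1,4,6} → 3.
Cell (r5,c6): row 5 has {2,3,5,6}; column 6 has {1,2,5,6} → 4.
Cell (r6,c6): row 6 has {6}; column 6 has {1,2,4,5,6} → 3.
Cell (r2,c2): row 2 has {5,6}; column 2 has {1,3,4,6} → 2.
Cell (r2,c3): row 2 has {2,5,6}; column 3 has {3,4,5,6} → 1.

1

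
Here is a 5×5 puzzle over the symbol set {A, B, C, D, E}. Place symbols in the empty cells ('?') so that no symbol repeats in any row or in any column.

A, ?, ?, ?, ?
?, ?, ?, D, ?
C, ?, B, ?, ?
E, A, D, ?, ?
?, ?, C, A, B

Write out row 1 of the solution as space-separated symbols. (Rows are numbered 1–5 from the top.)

A B E C D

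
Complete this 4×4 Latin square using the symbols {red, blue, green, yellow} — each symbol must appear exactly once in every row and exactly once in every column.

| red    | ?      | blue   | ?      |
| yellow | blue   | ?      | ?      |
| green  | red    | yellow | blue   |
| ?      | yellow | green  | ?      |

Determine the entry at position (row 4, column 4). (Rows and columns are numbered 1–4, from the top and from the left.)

(r1,c2) = green
(r1,c4) = yellow
(r2,c3) = red
(r2,c4) = green
(r4,c1) = blue
(r4,c4) = red

red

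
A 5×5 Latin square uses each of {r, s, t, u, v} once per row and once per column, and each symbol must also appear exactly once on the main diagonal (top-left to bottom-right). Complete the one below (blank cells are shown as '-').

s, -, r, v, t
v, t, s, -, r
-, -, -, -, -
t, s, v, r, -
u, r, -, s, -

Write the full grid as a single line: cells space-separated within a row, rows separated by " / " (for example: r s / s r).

(r1,c2) = u
(r2,c4) = u
(r3,c1) = r
(r3,c2) = v
(r3,c3) = u
(r3,c4) = t
(r3,c5) = s
(r4,c5) = u
(r5,c3) = t
(r5,c5) = v

s u r v t / v t s u r / r v u t s / t s v r u / u r t s v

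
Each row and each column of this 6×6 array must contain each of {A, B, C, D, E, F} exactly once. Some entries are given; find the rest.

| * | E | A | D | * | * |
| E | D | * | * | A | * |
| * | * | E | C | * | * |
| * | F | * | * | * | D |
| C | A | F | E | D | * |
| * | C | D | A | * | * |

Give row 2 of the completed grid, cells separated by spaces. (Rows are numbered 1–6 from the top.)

Cell (r3,c2): row 3 has {C,E}; column 2 has {A,C,D,E,F} → B.
Cell (r3,c5): row 3 has {B,C,E}; column 5 has {A,D} → F.
Cell (r3,c6): row 3 has {B,C,E,F}; column 6 has {D} → A.
Cell (r4,c4): row 4 has {D,F}; column 4 has {A,C,D,E} → B.
Cell (r5,c6): row 5 has {A,C,D,E,F}; column 6 has {A,D} → B.
Cell (r2,c4): row 2 has {A,D,E}; column 4 has {A,B,C,D,E} → F.
Cell (r2,c6): row 2 has {A,D,E,F}; column 6 has {A,B,D} → C.
Cell (r3,c1): row 3 has {A,B,C,E,F}; column 1 has {C,E} → D.
Cell (r4,c1): row 4 has {B,D,F}; column 1 has {C,D,E} → A.
Cell (r4,c3): row 4 has {A,B,D,F}; column 3 has {A,D,E,F} → C.
Cell (r4,c5): row 4 has {A,B,C,D,F}; column 5 has {A,D,F} → E.
Cell (r6,c5): row 6 has {A,C,D}; column 5 has {A,D,E,F} → B.
Cell (r1,c5): row 1 has {A,D,E}; column 5 has {A,B,D,E,F} → C.
Cell (r1,c6): row 1 has {A,C,D,E}; column 6 has {A,B,C,D} → F.
Cell (r2,c3): row 2 has {A,C,D,E,F}; column 3 has {A,C,D,E,F} → B.

E D B F A C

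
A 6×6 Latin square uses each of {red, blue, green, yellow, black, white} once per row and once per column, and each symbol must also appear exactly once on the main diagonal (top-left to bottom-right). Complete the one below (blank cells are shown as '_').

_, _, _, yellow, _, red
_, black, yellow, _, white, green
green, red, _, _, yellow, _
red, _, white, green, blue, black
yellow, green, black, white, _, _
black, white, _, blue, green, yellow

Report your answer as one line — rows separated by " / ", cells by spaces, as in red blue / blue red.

(r1,c2): row 1 has {red,yellow}; column 2 has {red,green,black,white}, so it must be blue.
(r1,c3): row 1 has {red,blue,yellow}; column 3 has {yellow,black,white}, so it must be green.
(r1,c5): row 1 has {red,blue,green,yellow}; column 5 has {blue,green,yellow,white}, so it must be black.
(r2,c1): row 2 has {green,yellow,black,white}; column 1 has {red,green,yellow,black}, so it must be blue.
(r2,c4): row 2 has {blue,green,yellow,black,white}; column 4 has {blue,green,yellow,white}, so it must be red.
(r3,c3): row 3 has {red,green,yellow}; column 3 has {green,yellow,black,white}; the diagonal has {green,yellow,black}, so it must be blue.
(r3,c4): row 3 has {red,blue,green,yellow}; column 4 has {red,blue,green,yellow,white}, so it must be black.
(r3,c6): row 3 has {red,blue,green,yellow,black}; column 6 has {red,green,yellow,black}, so it must be white.
(r4,c2): row 4 has {red,blue,green,black,white}; column 2 has {red,blue,green,black,white}, so it must be yellow.
(r5,c5): row 5 has {green,yellow,black,white}; column 5 has {blue,green,yellow,black,white}; the diagonal has {blue,green,yellow,black}, so it must be red.
(r5,c6): row 5 has {red,green,yellow,black,white}; column 6 has {red,green,yellow,black,white}, so it must be blue.
(r6,c3): row 6 has {blue,green,yellow,black,white}; column 3 has {blue,green,yellow,black,white}, so it must be red.
(r1,c1): row 1 has {red,blue,green,yellow,black}; column 1 has {red,blue,green,yellow,black}; the diagonal has {red,blue,green,yellow,black}, so it must be white.

white blue green yellow black red / blue black yellow red white green / green red blue black yellow white / red yellow white green blue black / yellow green black white red blue / black white red blue green yellow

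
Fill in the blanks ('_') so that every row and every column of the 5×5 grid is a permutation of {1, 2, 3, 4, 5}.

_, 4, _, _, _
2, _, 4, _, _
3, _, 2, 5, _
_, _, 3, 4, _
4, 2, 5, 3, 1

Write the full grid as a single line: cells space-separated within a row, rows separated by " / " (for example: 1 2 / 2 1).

5 4 1 2 3 / 2 3 4 1 5 / 3 1 2 5 4 / 1 5 3 4 2 / 4 2 5 3 1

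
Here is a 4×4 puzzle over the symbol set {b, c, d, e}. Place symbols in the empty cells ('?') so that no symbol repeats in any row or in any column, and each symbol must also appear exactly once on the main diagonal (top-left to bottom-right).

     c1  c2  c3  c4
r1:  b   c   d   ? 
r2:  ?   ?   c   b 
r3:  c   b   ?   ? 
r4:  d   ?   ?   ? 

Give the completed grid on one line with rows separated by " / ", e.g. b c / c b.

Cell (r1,c4): row 1 has {b,c,d}; column 4 has {b} → e.
Cell (r2,c1): row 2 has {b,c}; column 1 has {b,c,d} → e.
Cell (r2,c2): row 2 has {b,c,e}; column 2 has {b,c}; the diagonal has {b} → d.
Cell (r3,c3): row 3 has {b,c}; column 3 has {c,d}; the diagonal has {b,d} → e.
Cell (r3,c4): row 3 has {b,c,e}; column 4 has {b,e} → d.
Cell (r4,c2): row 4 has {d}; column 2 has {b,c,d} → e.
Cell (r4,c3): row 4 has {d,e}; column 3 has {c,d,e} → b.
Cell (r4,c4): row 4 has {b,d,e}; column 4 has {b,d,e}; the diagonal has {b,d,e} → c.

b c d e / e d c b / c b e d / d e b c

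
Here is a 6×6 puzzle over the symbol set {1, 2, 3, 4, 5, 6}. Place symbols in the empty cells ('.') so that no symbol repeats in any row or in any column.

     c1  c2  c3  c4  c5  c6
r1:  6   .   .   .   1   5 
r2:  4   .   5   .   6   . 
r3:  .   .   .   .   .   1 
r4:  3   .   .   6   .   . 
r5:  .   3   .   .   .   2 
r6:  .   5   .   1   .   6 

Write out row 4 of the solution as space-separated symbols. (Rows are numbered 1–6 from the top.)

3 2 1 6 5 4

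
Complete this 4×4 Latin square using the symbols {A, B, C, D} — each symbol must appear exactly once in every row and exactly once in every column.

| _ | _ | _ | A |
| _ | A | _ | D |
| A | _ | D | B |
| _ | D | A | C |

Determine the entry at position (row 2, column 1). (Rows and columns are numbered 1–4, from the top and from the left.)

C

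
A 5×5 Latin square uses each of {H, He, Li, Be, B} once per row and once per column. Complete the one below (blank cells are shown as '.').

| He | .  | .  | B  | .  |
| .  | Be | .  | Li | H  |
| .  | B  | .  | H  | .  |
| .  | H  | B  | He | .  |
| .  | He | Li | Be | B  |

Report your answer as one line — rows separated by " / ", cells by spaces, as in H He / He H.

He Li H B Be / B Be He Li H / Li B Be H He / Be H B He Li / H He Li Be B

row 1 has {He,B}; column 2 has {H,He,Be,B} — only Li is left for (r1,c2).
row 1 has {He,Li,B}; column 5 has {H,B} — only Be is left for (r1,c5).
row 2 has {H,Li,Be}; column 1 has {He} — only B is left for (r2,c1).
row 2 has {H,Li,Be,B}; column 3 has {Li,B} — only He is left for (r2,c3).
row 3 has {H,B}; column 3 has {He,Li,B} — only Be is left for (r3,c3).
row 4 has {H,He,B}; column 5 has {H,Be,B} — only Li is left for (r4,c5).
row 5 has {He,Li,Be,B}; column 1 has {He,B} — only H is left for (r5,c1).
row 1 has {He,Li,Be,B}; column 3 has {He,Li,Be,B} — only H is left for (r1,c3).
row 3 has {H,Be,B}; column 1 has {H,He,B} — only Li is left for (r3,c1).
row 3 has {H,Li,Be,B}; column 5 has {H,Li,Be,B} — only He is left for (r3,c5).
row 4 has {H,He,Li,B}; column 1 has {H,He,Li,B} — only Be is left for (r4,c1).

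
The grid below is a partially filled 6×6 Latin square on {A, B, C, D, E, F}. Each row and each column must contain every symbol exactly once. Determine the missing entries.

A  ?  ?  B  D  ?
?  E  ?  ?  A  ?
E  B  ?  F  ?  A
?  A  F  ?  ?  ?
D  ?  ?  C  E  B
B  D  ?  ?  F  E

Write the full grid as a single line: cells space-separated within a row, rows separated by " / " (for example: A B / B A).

A C E B D F / F E B D A C / E B D F C A / C A F E B D / D F A C E B / B D C A F E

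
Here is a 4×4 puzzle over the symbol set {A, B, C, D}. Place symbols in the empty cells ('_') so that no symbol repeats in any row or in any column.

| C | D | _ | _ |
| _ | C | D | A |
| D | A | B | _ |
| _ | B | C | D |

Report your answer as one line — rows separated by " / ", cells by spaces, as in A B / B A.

C D A B / B C D A / D A B C / A B C D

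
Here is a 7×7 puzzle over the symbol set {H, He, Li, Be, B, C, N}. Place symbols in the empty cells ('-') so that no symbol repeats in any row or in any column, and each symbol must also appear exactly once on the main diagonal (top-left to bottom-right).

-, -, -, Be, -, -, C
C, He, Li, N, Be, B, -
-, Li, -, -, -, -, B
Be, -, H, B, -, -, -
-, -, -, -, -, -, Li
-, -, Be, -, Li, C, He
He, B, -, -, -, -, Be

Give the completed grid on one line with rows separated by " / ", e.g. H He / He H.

Li H He Be B N C / C He Li N Be B H / H Li N He C Be B / Be C H B He Li N / N Be B C H He Li / B N Be H Li C He / He B C Li N H Be

row 2 has {He,Li,Be,B,C,N}; column 7 has {He,Li,Be,B,C} — only H is left for (r2,c7).
row 3 has {Li,B}; column 3 has {H,Li,Be}; the diagonal has {He,Be,B,C} — only N is left for (r3,c3).
row 4 has {H,Be,B}; column 7 has {H,He,Li,Be,B,C} — only N is left for (r4,c7).
row 5 has {Li}; column 5 has {Li,Be}; the diagonal has {He,Be,B,C,N} — only H is left for (r5,c5).
row 6 has {He,Li,Be,C}; column 4 has {Be,B,N} — only H is left for (r6,c4).
row 7 has {He,Be,B}; column 3 has {H,Li,Be,N} — only C is left for (r7,c3).
row 7 has {He,Be,B,C}; column 4 has {H,Be,B,N} — only Li is left for (r7,c4).
row 7 has {He,Li,Be,B,C}; column 5 has {H,Li,Be} — only N is left for (r7,c5).
row 7 has {He,Li,Be,B,C,N}; column 6 has {B,C} — only H is left for (r7,c6).
row 1 has {Be,C}; column 1 has {He,Be,C}; the diagonal has {H,He,Be,B,C,N} — only Li is left for (r1,c1).
row 3 has {Li,B,N}; column 1 has {He,Li,Be,C} — only H is left for (r3,c1).
row 4 has {H,Be,B,N}; column 2 has {He,Li,B} — only C is left for (r4,c2).
row 4 has {H,Be,B,C,N}; column 5 has {H,Li,Be,N} — only He is left for (r4,c5).
row 4 has {H,He,Be,B,C,N}; column 6 has {H,B,C} — only Li is left for (r4,c6).
row 6 has {H,He,Li,Be,C}; column 2 has {He,Li,B,C} — only N is left for (r6,c2).
row 1 has {Li,Be,C}; column 2 has {He,Li,B,C,N} — only H is left for (r1,c2).
row 1 has {H,Li,Be,C}; column 5 has {H,He,Li,Be,N} — only B is left for (r1,c5).
row 3 has {H,Li,B,N}; column 5 has {H,He,Li,Be,B,N} — only C is left for (r3,c5).
row 5 has {H,Li}; column 2 has {H,He,Li,B,C,N} — only Be is left for (r5,c2).
row 6 has {H,He,Li,Be,C,N}; column 1 has {H,He,Li,Be,C} — only B is left for (r6,c1).
row 1 has {H,Li,Be,B,C}; column 3 has {H,Li,Be,C,N} — only He is left for (r1,c3).
row 1 has {H,He,Li,Be,B,C}; column 6 has {H,Li,B,C} — only N is left for (r1,c6).
row 3 has {H,Li,B,C,N}; column 4 has {H,Li,Be,B,N} — only He is left for (r3,c4).
row 3 has {H,He,Li,B,C,N}; column 6 has {H,Li,B,C,N} — only Be is left for (r3,c6).
row 5 has {H,Li,Be}; column 1 has {H,He,Li,Be,B,C} — only N is left for (r5,c1).
row 5 has {H,Li,Be,N}; column 3 has {H,He,Li,Be,C,N} — only B is left for (r5,c3).
row 5 has {H,Li,Be,B,N}; column 4 has {H,He,Li,Be,B,N} — only C is left for (r5,c4).
row 5 has {H,Li,Be,B,C,N}; column 6 has {H,Li,Be,B,C,N} — only He is left for (r5,c6).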